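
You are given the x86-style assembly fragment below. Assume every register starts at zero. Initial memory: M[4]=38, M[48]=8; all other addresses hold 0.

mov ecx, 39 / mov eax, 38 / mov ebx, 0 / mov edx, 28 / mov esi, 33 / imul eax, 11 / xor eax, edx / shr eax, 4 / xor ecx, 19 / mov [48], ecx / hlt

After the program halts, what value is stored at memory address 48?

52

mov ecx, 39 → ecx=39
mov eax, 38 → eax=38
mov ebx, 0 → ebx=0
mov edx, 28 → edx=28
mov esi, 33 → esi=33
imul eax, 11 → eax=38*11=418
xor eax, edx → eax=418^28=446
shr eax, 4 → eax=446>>4=27
xor ecx, 19 → ecx=39^19=52
mov [48], ecx → M[48]=52
halt.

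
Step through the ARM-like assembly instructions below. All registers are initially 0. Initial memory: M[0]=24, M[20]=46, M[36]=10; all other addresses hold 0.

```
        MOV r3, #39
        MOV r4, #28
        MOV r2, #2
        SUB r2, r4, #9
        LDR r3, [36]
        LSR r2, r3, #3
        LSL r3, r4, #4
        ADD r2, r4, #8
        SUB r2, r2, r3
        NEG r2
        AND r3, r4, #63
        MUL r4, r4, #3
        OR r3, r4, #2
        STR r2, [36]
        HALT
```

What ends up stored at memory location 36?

412

after MOV r3, #39: r3=39
after MOV r4, #28: r4=28
after MOV r2, #2: r2=2
after SUB r2, r4, #9: r2=28-9=19
after LDR r3, [36]: r3=M[36]=10
after LSR r2, r3, #3: r2=10>>3=1
after LSL r3, r4, #4: r3=28<<4=448
after ADD r2, r4, #8: r2=28+8=36
after SUB r2, r2, r3: r2=36-448=-412
after NEG r2: r2=-(-412)=412
after AND r3, r4, #63: r3=28&63=28
after MUL r4, r4, #3: r4=28*3=84
after OR r3, r4, #2: r3=84|2=86
STR r2, [36] → M[36]=412
halt.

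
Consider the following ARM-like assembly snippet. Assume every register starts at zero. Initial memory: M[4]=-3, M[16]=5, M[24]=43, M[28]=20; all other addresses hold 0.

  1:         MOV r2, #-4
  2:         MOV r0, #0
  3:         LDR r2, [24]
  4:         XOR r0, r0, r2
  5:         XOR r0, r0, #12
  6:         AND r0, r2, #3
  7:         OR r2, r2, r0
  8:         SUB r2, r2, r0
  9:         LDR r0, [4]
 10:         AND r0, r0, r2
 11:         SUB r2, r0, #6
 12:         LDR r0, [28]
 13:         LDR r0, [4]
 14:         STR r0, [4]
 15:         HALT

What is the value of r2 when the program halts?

34

MOV r2, #-4 → r2=-4
MOV r0, #0 → r0=0
LDR r2, [24] → r2=M[24]=43
XOR r0, r0, r2 → r0=0^43=43
XOR r0, r0, #12 → r0=43^12=39
AND r0, r2, #3 → r0=43&3=3
OR r2, r2, r0 → r2=43|3=43
SUB r2, r2, r0 → r2=43-3=40
LDR r0, [4] → r0=M[4]=-3
AND r0, r0, r2 → r0=(-3)&40=40
SUB r2, r0, #6 → r2=40-6=34
LDR r0, [28] → r0=M[28]=20
LDR r0, [4] → r0=M[4]=-3
STR r0, [4] → M[4]=-3
halt.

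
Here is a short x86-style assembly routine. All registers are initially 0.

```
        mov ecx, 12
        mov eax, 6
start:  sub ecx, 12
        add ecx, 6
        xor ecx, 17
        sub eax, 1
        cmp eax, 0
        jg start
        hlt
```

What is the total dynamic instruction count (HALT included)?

39

mov ecx, 12 → ecx=12
mov eax, 6 → eax=6
sub ecx, 12 → ecx=12-12=0
add ecx, 6 → ecx=0+6=6
xor ecx, 17 → ecx=6^17=23
sub eax, 1 → eax=6-1=5
cmp eax, 0  (cmp 5,0)
jg start: taken
sub ecx, 12 → ecx=23-12=11
add ecx, 6 → ecx=11+6=17
xor ecx, 17 → ecx=17^17=0
sub eax, 1 → eax=5-1=4
cmp eax, 0  (cmp 4,0)
jg start: taken
sub ecx, 12 → ecx=0-12=-12
add ecx, 6 → ecx=(-12)+6=-6
xor ecx, 17 → ecx=(-6)^17=-21
sub eax, 1 → eax=4-1=3
cmp eax, 0  (cmp 3,0)
jg start: taken
sub ecx, 12 → ecx=(-21)-12=-33
add ecx, 6 → ecx=(-33)+6=-27
xor ecx, 17 → ecx=(-27)^17=-12
sub eax, 1 → eax=3-1=2
cmp eax, 0  (cmp 2,0)
jg start: taken
sub ecx, 12 → ecx=(-12)-12=-24
add ecx, 6 → ecx=(-24)+6=-18
xor ecx, 17 → ecx=(-18)^17=-1
sub eax, 1 → eax=2-1=1
cmp eax, 0  (cmp 1,0)
jg start: taken
sub ecx, 12 → ecx=(-1)-12=-13
add ecx, 6 → ecx=(-13)+6=-7
xor ecx, 17 → ecx=(-7)^17=-24
sub eax, 1 → eax=1-1=0
cmp eax, 0  (cmp 0,0)
jg start: not taken
halt.
Total executed instructions: 39.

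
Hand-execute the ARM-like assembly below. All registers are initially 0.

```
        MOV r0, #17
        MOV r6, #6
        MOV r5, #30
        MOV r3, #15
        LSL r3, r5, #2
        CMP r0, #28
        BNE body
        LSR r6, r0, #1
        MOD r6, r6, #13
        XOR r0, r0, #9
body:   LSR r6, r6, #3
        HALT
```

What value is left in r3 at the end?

120

r0=17
r6=6
r5=30
r3=15
r3=30<<2=120
CMP r0, #28  (cmp 17,28)
BNE body: taken
r6=6>>3=0
halt.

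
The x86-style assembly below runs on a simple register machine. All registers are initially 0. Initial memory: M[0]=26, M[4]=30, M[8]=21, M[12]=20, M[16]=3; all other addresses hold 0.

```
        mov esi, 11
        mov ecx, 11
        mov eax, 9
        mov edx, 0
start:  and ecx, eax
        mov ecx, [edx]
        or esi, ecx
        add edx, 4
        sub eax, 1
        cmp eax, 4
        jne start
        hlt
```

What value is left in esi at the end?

31

esi=11
ecx=11
eax=9
edx=0
ecx=11&9=9
ecx=M[0]=26
esi=11|26=27
edx=0+4=4
eax=9-1=8
cmp eax, 4  (cmp 8,4)
jne start: taken
ecx=26&8=8
ecx=M[4]=30
esi=27|30=31
edx=4+4=8
eax=8-1=7
cmp eax, 4  (cmp 7,4)
jne start: taken
ecx=30&7=6
ecx=M[8]=21
esi=31|21=31
edx=8+4=12
eax=7-1=6
cmp eax, 4  (cmp 6,4)
jne start: taken
ecx=21&6=4
ecx=M[12]=20
esi=31|20=31
edx=12+4=16
eax=6-1=5
cmp eax, 4  (cmp 5,4)
jne start: taken
ecx=20&5=4
ecx=M[16]=3
esi=31|3=31
edx=16+4=20
eax=5-1=4
cmp eax, 4  (cmp 4,4)
jne start: not taken
halt.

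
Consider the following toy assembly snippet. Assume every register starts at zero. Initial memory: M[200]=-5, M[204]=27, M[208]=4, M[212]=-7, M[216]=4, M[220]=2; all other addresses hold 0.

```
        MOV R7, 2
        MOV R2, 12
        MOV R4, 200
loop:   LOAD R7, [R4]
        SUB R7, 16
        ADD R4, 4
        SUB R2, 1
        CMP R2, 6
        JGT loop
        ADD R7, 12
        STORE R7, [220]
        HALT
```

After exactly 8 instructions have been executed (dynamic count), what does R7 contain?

-21

after MOV R7, 2: R7=2
after MOV R2, 12: R2=12
after MOV R4, 200: R4=200
after LOAD R7, [R4]: R7=M[200]=-5
after SUB R7, 16: R7=(-5)-16=-21
after ADD R4, 4: R4=200+4=204
after SUB R2, 1: R2=12-1=11
CMP R2, 6  (cmp 11,6)
After step 8: R7 = -21.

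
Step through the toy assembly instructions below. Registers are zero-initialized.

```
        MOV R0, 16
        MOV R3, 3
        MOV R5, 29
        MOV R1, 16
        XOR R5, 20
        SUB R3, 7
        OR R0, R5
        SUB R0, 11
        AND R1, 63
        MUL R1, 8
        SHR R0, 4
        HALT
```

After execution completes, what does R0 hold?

0

after MOV R0, 16: R0=16
after MOV R3, 3: R3=3
after MOV R5, 29: R5=29
after MOV R1, 16: R1=16
after XOR R5, 20: R5=29^20=9
after SUB R3, 7: R3=3-7=-4
after OR R0, R5: R0=16|9=25
after SUB R0, 11: R0=25-11=14
after AND R1, 63: R1=16&63=16
after MUL R1, 8: R1=16*8=128
after SHR R0, 4: R0=14>>4=0
halt.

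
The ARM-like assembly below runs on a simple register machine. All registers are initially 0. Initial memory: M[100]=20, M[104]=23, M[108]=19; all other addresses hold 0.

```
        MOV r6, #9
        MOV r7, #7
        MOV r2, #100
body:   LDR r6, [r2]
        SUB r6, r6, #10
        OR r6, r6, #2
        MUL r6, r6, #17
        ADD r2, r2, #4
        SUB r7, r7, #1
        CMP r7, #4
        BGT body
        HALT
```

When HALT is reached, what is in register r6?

r6=9
r7=7
r2=100
r6=M[100]=20
r6=20-10=10
r6=10|2=10
r6=10*17=170
r2=100+4=104
r7=7-1=6
CMP r7, #4  (cmp 6,4)
BGT body: taken
r6=M[104]=23
r6=23-10=13
r6=13|2=15
r6=15*17=255
r2=104+4=108
r7=6-1=5
CMP r7, #4  (cmp 5,4)
BGT body: taken
r6=M[108]=19
r6=19-10=9
r6=9|2=11
r6=11*17=187
r2=108+4=112
r7=5-1=4
CMP r7, #4  (cmp 4,4)
BGT body: not taken
halt.

187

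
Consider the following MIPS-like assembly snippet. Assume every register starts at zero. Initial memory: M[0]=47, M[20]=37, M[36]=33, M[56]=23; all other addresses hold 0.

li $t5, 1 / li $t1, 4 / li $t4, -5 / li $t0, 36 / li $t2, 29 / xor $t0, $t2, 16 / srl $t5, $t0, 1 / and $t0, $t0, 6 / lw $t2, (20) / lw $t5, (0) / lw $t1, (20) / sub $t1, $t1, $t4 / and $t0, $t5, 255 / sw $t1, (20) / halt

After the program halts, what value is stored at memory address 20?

li $t5, 1 → $t5=1
li $t1, 4 → $t1=4
li $t4, -5 → $t4=-5
li $t0, 36 → $t0=36
li $t2, 29 → $t2=29
xor $t0, $t2, 16 → $t0=29^16=13
srl $t5, $t0, 1 → $t5=13>>1=6
and $t0, $t0, 6 → $t0=13&6=4
lw $t2, (20) → $t2=M[20]=37
lw $t5, (0) → $t5=M[0]=47
lw $t1, (20) → $t1=M[20]=37
sub $t1, $t1, $t4 → $t1=37-(-5)=42
and $t0, $t5, 255 → $t0=47&255=47
sw $t1, (20) → M[20]=42
halt.

42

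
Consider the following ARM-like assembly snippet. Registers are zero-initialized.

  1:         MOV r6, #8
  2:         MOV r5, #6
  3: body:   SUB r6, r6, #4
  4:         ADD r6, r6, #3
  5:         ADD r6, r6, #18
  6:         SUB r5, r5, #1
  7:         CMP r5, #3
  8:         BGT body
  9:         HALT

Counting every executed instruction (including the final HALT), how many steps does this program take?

r6=8
r5=6
r6=8-4=4
r6=4+3=7
r6=7+18=25
r5=6-1=5
CMP r5, #3  (cmp 5,3)
BGT body: taken
r6=25-4=21
r6=21+3=24
r6=24+18=42
r5=5-1=4
CMP r5, #3  (cmp 4,3)
BGT body: taken
r6=42-4=38
r6=38+3=41
r6=41+18=59
r5=4-1=3
CMP r5, #3  (cmp 3,3)
BGT body: not taken
halt.
Total executed instructions: 21.

21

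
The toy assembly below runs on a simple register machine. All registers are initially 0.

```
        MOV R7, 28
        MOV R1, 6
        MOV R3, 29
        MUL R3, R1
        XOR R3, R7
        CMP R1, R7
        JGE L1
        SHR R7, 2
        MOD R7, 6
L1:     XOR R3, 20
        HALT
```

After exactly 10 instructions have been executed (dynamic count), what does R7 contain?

R7=28
R1=6
R3=29
R3=29*6=174
R3=174^28=178
CMP R1, R7  (cmp 6,28)
JGE L1: not taken
R7=28>>2=7
R7=7%6=1
R3=178^20=166
After step 10: R7 = 1.

1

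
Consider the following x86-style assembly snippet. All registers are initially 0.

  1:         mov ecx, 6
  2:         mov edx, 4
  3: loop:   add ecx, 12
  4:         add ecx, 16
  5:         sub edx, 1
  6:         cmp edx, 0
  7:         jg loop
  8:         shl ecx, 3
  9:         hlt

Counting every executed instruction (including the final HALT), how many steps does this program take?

mov ecx, 6 → ecx=6
mov edx, 4 → edx=4
add ecx, 12 → ecx=6+12=18
add ecx, 16 → ecx=18+16=34
sub edx, 1 → edx=4-1=3
cmp edx, 0  (cmp 3,0)
jg loop: taken
add ecx, 12 → ecx=34+12=46
add ecx, 16 → ecx=46+16=62
sub edx, 1 → edx=3-1=2
cmp edx, 0  (cmp 2,0)
jg loop: taken
add ecx, 12 → ecx=62+12=74
add ecx, 16 → ecx=74+16=90
sub edx, 1 → edx=2-1=1
cmp edx, 0  (cmp 1,0)
jg loop: taken
add ecx, 12 → ecx=90+12=102
add ecx, 16 → ecx=102+16=118
sub edx, 1 → edx=1-1=0
cmp edx, 0  (cmp 0,0)
jg loop: not taken
shl ecx, 3 → ecx=118<<3=944
halt.
Total executed instructions: 24.

24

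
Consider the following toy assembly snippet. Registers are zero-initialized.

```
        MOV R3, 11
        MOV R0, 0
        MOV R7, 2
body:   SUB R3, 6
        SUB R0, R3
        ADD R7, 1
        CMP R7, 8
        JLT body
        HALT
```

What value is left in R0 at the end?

60

after MOV R3, 11: R3=11
after MOV R0, 0: R0=0
after MOV R7, 2: R7=2
after SUB R3, 6: R3=11-6=5
after SUB R0, R3: R0=0-5=-5
after ADD R7, 1: R7=2+1=3
CMP R7, 8  (cmp 3,8)
JLT body: taken
after SUB R3, 6: R3=5-6=-1
after SUB R0, R3: R0=(-5)-(-1)=-4
after ADD R7, 1: R7=3+1=4
CMP R7, 8  (cmp 4,8)
JLT body: taken
after SUB R3, 6: R3=(-1)-6=-7
after SUB R0, R3: R0=(-4)-(-7)=3
after ADD R7, 1: R7=4+1=5
CMP R7, 8  (cmp 5,8)
JLT body: taken
after SUB R3, 6: R3=(-7)-6=-13
after SUB R0, R3: R0=3-(-13)=16
after ADD R7, 1: R7=5+1=6
CMP R7, 8  (cmp 6,8)
JLT body: taken
after SUB R3, 6: R3=(-13)-6=-19
after SUB R0, R3: R0=16-(-19)=35
after ADD R7, 1: R7=6+1=7
CMP R7, 8  (cmp 7,8)
JLT body: taken
after SUB R3, 6: R3=(-19)-6=-25
after SUB R0, R3: R0=35-(-25)=60
after ADD R7, 1: R7=7+1=8
CMP R7, 8  (cmp 8,8)
JLT body: not taken
halt.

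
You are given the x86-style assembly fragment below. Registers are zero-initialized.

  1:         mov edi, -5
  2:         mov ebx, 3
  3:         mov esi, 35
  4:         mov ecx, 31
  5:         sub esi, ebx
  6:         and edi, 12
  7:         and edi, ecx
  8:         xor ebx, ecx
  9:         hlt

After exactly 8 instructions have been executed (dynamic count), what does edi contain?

8

after mov edi, -5: edi=-5
after mov ebx, 3: ebx=3
after mov esi, 35: esi=35
after mov ecx, 31: ecx=31
after sub esi, ebx: esi=35-3=32
after and edi, 12: edi=(-5)&12=8
after and edi, ecx: edi=8&31=8
after xor ebx, ecx: ebx=3^31=28
After step 8: edi = 8.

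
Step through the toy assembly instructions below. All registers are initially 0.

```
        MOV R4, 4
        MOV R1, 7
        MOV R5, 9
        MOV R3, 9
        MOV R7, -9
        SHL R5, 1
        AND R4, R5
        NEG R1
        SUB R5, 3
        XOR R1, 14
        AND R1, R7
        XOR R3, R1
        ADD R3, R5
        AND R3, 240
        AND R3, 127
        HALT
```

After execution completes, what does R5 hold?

15

MOV R4, 4 → R4=4
MOV R1, 7 → R1=7
MOV R5, 9 → R5=9
MOV R3, 9 → R3=9
MOV R7, -9 → R7=-9
SHL R5, 1 → R5=9<<1=18
AND R4, R5 → R4=4&18=0
NEG R1 → R1=-(7)=-7
SUB R5, 3 → R5=18-3=15
XOR R1, 14 → R1=(-7)^14=-9
AND R1, R7 → R1=(-9)&(-9)=-9
XOR R3, R1 → R3=9^(-9)=-2
ADD R3, R5 → R3=(-2)+15=13
AND R3, 240 → R3=13&240=0
AND R3, 127 → R3=0&127=0
halt.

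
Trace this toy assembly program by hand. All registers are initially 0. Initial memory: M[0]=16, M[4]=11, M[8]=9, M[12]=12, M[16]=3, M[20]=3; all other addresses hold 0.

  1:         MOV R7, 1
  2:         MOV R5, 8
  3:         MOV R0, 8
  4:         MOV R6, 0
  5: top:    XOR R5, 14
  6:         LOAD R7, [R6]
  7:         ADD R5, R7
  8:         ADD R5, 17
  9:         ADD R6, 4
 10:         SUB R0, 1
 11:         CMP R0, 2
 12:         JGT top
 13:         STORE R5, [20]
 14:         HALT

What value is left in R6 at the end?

24

MOV R7, 1 → R7=1
MOV R5, 8 → R5=8
MOV R0, 8 → R0=8
MOV R6, 0 → R6=0
XOR R5, 14 → R5=8^14=6
LOAD R7, [R6] → R7=M[0]=16
ADD R5, R7 → R5=6+16=22
ADD R5, 17 → R5=22+17=39
ADD R6, 4 → R6=0+4=4
SUB R0, 1 → R0=8-1=7
CMP R0, 2  (cmp 7,2)
JGT top: taken
XOR R5, 14 → R5=39^14=41
LOAD R7, [R6] → R7=M[4]=11
ADD R5, R7 → R5=41+11=52
ADD R5, 17 → R5=52+17=69
ADD R6, 4 → R6=4+4=8
SUB R0, 1 → R0=7-1=6
CMP R0, 2  (cmp 6,2)
JGT top: taken
XOR R5, 14 → R5=69^14=75
LOAD R7, [R6] → R7=M[8]=9
ADD R5, R7 → R5=75+9=84
ADD R5, 17 → R5=84+17=101
ADD R6, 4 → R6=8+4=12
SUB R0, 1 → R0=6-1=5
CMP R0, 2  (cmp 5,2)
JGT top: taken
XOR R5, 14 → R5=101^14=107
LOAD R7, [R6] → R7=M[12]=12
ADD R5, R7 → R5=107+12=119
ADD R5, 17 → R5=119+17=136
ADD R6, 4 → R6=12+4=16
SUB R0, 1 → R0=5-1=4
CMP R0, 2  (cmp 4,2)
JGT top: taken
XOR R5, 14 → R5=136^14=134
LOAD R7, [R6] → R7=M[16]=3
ADD R5, R7 → R5=134+3=137
ADD R5, 17 → R5=137+17=154
ADD R6, 4 → R6=16+4=20
SUB R0, 1 → R0=4-1=3
CMP R0, 2  (cmp 3,2)
JGT top: taken
XOR R5, 14 → R5=154^14=148
LOAD R7, [R6] → R7=M[20]=3
ADD R5, R7 → R5=148+3=151
ADD R5, 17 → R5=151+17=168
ADD R6, 4 → R6=20+4=24
SUB R0, 1 → R0=3-1=2
CMP R0, 2  (cmp 2,2)
JGT top: not taken
STORE R5, [20] → M[20]=168
halt.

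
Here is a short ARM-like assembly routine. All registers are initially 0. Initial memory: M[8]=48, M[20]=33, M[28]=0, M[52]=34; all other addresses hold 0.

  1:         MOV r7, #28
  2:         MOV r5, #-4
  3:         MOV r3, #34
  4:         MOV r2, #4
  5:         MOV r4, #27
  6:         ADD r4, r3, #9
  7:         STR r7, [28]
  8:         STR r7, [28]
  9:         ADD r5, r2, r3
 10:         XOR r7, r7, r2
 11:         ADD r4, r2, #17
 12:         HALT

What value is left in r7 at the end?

24

MOV r7, #28 → r7=28
MOV r5, #-4 → r5=-4
MOV r3, #34 → r3=34
MOV r2, #4 → r2=4
MOV r4, #27 → r4=27
ADD r4, r3, #9 → r4=34+9=43
STR r7, [28] → M[28]=28
STR r7, [28] → M[28]=28
ADD r5, r2, r3 → r5=4+34=38
XOR r7, r7, r2 → r7=28^4=24
ADD r4, r2, #17 → r4=4+17=21
halt.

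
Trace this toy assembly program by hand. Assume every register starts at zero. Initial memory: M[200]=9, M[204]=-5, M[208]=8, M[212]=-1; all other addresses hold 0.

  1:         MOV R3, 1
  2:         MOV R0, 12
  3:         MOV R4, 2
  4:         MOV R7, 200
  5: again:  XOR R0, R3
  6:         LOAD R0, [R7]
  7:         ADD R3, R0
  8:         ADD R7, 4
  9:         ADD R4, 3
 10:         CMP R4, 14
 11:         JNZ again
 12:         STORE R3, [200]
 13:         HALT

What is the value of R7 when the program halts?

R3=1
R0=12
R4=2
R7=200
R0=12^1=13
R0=M[200]=9
R3=1+9=10
R7=200+4=204
R4=2+3=5
CMP R4, 14  (cmp 5,14)
JNZ again: taken
R0=9^10=3
R0=M[204]=-5
R3=10+(-5)=5
R7=204+4=208
R4=5+3=8
CMP R4, 14  (cmp 8,14)
JNZ again: taken
R0=(-5)^5=-2
R0=M[208]=8
R3=5+8=13
R7=208+4=212
R4=8+3=11
CMP R4, 14  (cmp 11,14)
JNZ again: taken
R0=8^13=5
R0=M[212]=-1
R3=13+(-1)=12
R7=212+4=216
R4=11+3=14
CMP R4, 14  (cmp 14,14)
JNZ again: not taken
STORE R3, [200] → M[200]=12
halt.

216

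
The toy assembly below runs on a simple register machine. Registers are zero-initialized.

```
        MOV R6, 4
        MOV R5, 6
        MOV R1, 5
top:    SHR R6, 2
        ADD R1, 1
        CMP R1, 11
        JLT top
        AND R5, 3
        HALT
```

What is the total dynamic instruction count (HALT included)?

MOV R6, 4 → R6=4
MOV R5, 6 → R5=6
MOV R1, 5 → R1=5
SHR R6, 2 → R6=4>>2=1
ADD R1, 1 → R1=5+1=6
CMP R1, 11  (cmp 6,11)
JLT top: taken
SHR R6, 2 → R6=1>>2=0
ADD R1, 1 → R1=6+1=7
CMP R1, 11  (cmp 7,11)
JLT top: taken
SHR R6, 2 → R6=0>>2=0
ADD R1, 1 → R1=7+1=8
CMP R1, 11  (cmp 8,11)
JLT top: taken
SHR R6, 2 → R6=0>>2=0
ADD R1, 1 → R1=8+1=9
CMP R1, 11  (cmp 9,11)
JLT top: taken
SHR R6, 2 → R6=0>>2=0
ADD R1, 1 → R1=9+1=10
CMP R1, 11  (cmp 10,11)
JLT top: taken
SHR R6, 2 → R6=0>>2=0
ADD R1, 1 → R1=10+1=11
CMP R1, 11  (cmp 11,11)
JLT top: not taken
AND R5, 3 → R5=6&3=2
halt.
Total executed instructions: 29.

29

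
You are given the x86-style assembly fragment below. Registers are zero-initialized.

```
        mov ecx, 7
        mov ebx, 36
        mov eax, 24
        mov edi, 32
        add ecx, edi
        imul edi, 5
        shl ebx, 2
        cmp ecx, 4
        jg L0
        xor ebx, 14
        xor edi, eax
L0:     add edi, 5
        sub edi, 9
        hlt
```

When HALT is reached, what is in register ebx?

after mov ecx, 7: ecx=7
after mov ebx, 36: ebx=36
after mov eax, 24: eax=24
after mov edi, 32: edi=32
after add ecx, edi: ecx=7+32=39
after imul edi, 5: edi=32*5=160
after shl ebx, 2: ebx=36<<2=144
cmp ecx, 4  (cmp 39,4)
jg L0: taken
after add edi, 5: edi=160+5=165
after sub edi, 9: edi=165-9=156
halt.

144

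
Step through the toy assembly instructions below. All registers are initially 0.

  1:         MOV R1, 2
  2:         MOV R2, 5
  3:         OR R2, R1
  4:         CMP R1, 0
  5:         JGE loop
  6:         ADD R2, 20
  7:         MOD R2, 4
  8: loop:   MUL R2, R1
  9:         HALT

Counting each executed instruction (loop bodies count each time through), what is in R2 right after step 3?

7

R1=2
R2=5
R2=5|2=7
After step 3: R2 = 7.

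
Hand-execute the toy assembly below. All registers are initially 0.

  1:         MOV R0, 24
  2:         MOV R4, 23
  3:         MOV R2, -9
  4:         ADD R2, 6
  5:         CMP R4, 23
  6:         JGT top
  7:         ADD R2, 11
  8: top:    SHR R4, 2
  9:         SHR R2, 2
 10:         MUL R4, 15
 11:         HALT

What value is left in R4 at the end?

MOV R0, 24 → R0=24
MOV R4, 23 → R4=23
MOV R2, -9 → R2=-9
ADD R2, 6 → R2=(-9)+6=-3
CMP R4, 23  (cmp 23,23)
JGT top: not taken
ADD R2, 11 → R2=(-3)+11=8
SHR R4, 2 → R4=23>>2=5
SHR R2, 2 → R2=8>>2=2
MUL R4, 15 → R4=5*15=75
halt.

75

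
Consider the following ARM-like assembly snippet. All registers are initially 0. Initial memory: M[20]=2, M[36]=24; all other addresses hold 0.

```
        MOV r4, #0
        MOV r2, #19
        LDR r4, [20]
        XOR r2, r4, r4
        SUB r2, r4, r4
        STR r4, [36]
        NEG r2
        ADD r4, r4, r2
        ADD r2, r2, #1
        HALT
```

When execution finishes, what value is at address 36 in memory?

2

r4=0
r2=19
r4=M[20]=2
r2=2^2=0
r2=2-2=0
STR r4, [36] → M[36]=2
r2=-(0)=0
r4=2+0=2
r2=0+1=1
halt.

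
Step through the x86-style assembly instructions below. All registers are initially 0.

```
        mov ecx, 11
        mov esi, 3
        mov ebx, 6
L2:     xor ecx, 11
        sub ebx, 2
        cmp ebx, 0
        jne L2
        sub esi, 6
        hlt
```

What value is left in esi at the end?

-3

after mov ecx, 11: ecx=11
after mov esi, 3: esi=3
after mov ebx, 6: ebx=6
after xor ecx, 11: ecx=11^11=0
after sub ebx, 2: ebx=6-2=4
cmp ebx, 0  (cmp 4,0)
jne L2: taken
after xor ecx, 11: ecx=0^11=11
after sub ebx, 2: ebx=4-2=2
cmp ebx, 0  (cmp 2,0)
jne L2: taken
after xor ecx, 11: ecx=11^11=0
after sub ebx, 2: ebx=2-2=0
cmp ebx, 0  (cmp 0,0)
jne L2: not taken
after sub esi, 6: esi=3-6=-3
halt.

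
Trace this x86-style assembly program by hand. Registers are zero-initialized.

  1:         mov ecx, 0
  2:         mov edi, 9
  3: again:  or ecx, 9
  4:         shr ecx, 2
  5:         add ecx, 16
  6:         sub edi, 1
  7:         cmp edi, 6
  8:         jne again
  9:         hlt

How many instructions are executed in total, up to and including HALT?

21

ecx=0
edi=9
ecx=0|9=9
ecx=9>>2=2
ecx=2+16=18
edi=9-1=8
cmp edi, 6  (cmp 8,6)
jne again: taken
ecx=18|9=27
ecx=27>>2=6
ecx=6+16=22
edi=8-1=7
cmp edi, 6  (cmp 7,6)
jne again: taken
ecx=22|9=31
ecx=31>>2=7
ecx=7+16=23
edi=7-1=6
cmp edi, 6  (cmp 6,6)
jne again: not taken
halt.
Total executed instructions: 21.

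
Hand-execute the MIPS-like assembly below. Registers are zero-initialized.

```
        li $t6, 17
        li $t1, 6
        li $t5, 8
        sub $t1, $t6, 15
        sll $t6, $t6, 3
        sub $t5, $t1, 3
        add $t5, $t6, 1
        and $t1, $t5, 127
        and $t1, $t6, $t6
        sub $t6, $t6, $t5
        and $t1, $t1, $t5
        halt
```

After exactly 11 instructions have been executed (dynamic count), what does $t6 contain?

li $t6, 17 → $t6=17
li $t1, 6 → $t1=6
li $t5, 8 → $t5=8
sub $t1, $t6, 15 → $t1=17-15=2
sll $t6, $t6, 3 → $t6=17<<3=136
sub $t5, $t1, 3 → $t5=2-3=-1
add $t5, $t6, 1 → $t5=136+1=137
and $t1, $t5, 127 → $t1=137&127=9
and $t1, $t6, $t6 → $t1=136&136=136
sub $t6, $t6, $t5 → $t6=136-137=-1
and $t1, $t1, $t5 → $t1=136&137=136
After step 11: $t6 = -1.

-1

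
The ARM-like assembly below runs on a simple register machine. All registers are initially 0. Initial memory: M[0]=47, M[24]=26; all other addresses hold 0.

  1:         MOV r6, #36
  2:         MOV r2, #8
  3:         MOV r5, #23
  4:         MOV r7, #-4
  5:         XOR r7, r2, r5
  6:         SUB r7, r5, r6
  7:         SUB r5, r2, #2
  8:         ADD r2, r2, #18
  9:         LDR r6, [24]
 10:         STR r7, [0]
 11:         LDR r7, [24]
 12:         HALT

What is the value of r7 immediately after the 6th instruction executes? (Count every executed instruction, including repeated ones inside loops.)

-13

r6=36
r2=8
r5=23
r7=-4
r7=8^23=31
r7=23-36=-13
After step 6: r7 = -13.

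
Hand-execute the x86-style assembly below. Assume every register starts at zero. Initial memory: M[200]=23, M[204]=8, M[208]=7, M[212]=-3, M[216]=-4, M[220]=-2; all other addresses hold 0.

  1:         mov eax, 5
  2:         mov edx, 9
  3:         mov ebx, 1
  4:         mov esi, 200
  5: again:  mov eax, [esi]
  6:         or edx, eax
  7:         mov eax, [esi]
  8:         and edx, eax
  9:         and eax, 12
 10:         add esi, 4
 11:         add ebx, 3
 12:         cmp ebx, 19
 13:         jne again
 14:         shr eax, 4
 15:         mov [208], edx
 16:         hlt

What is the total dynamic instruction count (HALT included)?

61

after mov eax, 5: eax=5
after mov edx, 9: edx=9
after mov ebx, 1: ebx=1
after mov esi, 200: esi=200
after mov eax, [esi]: eax=M[200]=23
after or edx, eax: edx=9|23=31
after mov eax, [esi]: eax=M[200]=23
after and edx, eax: edx=31&23=23
after and eax, 12: eax=23&12=4
after add esi, 4: esi=200+4=204
after add ebx, 3: ebx=1+3=4
cmp ebx, 19  (cmp 4,19)
jne again: taken
after mov eax, [esi]: eax=M[204]=8
after or edx, eax: edx=23|8=31
after mov eax, [esi]: eax=M[204]=8
after and edx, eax: edx=31&8=8
after and eax, 12: eax=8&12=8
after add esi, 4: esi=204+4=208
after add ebx, 3: ebx=4+3=7
cmp ebx, 19  (cmp 7,19)
jne again: taken
after mov eax, [esi]: eax=M[208]=7
after or edx, eax: edx=8|7=15
after mov eax, [esi]: eax=M[208]=7
after and edx, eax: edx=15&7=7
after and eax, 12: eax=7&12=4
after add esi, 4: esi=208+4=212
after add ebx, 3: ebx=7+3=10
cmp ebx, 19  (cmp 10,19)
jne again: taken
after mov eax, [esi]: eax=M[212]=-3
after or edx, eax: edx=7|(-3)=-1
after mov eax, [esi]: eax=M[212]=-3
after and edx, eax: edx=(-1)&(-3)=-3
after and eax, 12: eax=(-3)&12=12
after add esi, 4: esi=212+4=216
after add ebx, 3: ebx=10+3=13
cmp ebx, 19  (cmp 13,19)
jne again: taken
after mov eax, [esi]: eax=M[216]=-4
after or edx, eax: edx=(-3)|(-4)=-3
after mov eax, [esi]: eax=M[216]=-4
after and edx, eax: edx=(-3)&(-4)=-4
after and eax, 12: eax=(-4)&12=12
after add esi, 4: esi=216+4=220
after add ebx, 3: ebx=13+3=16
cmp ebx, 19  (cmp 16,19)
jne again: taken
after mov eax, [esi]: eax=M[220]=-2
after or edx, eax: edx=(-4)|(-2)=-2
after mov eax, [esi]: eax=M[220]=-2
after and edx, eax: edx=(-2)&(-2)=-2
after and eax, 12: eax=(-2)&12=12
after add esi, 4: esi=220+4=224
after add ebx, 3: ebx=16+3=19
cmp ebx, 19  (cmp 19,19)
jne again: not taken
after shr eax, 4: eax=12>>4=0
mov [208], edx → M[208]=-2
halt.
Total executed instructions: 61.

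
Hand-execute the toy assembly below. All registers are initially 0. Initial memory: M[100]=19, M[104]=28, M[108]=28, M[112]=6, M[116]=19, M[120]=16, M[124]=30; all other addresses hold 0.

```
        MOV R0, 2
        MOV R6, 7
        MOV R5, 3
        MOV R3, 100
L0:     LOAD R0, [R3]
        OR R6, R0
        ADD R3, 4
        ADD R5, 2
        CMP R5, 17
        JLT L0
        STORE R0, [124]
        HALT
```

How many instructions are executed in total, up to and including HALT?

48

MOV R0, 2 → R0=2
MOV R6, 7 → R6=7
MOV R5, 3 → R5=3
MOV R3, 100 → R3=100
LOAD R0, [R3] → R0=M[100]=19
OR R6, R0 → R6=7|19=23
ADD R3, 4 → R3=100+4=104
ADD R5, 2 → R5=3+2=5
CMP R5, 17  (cmp 5,17)
JLT L0: taken
LOAD R0, [R3] → R0=M[104]=28
OR R6, R0 → R6=23|28=31
ADD R3, 4 → R3=104+4=108
ADD R5, 2 → R5=5+2=7
CMP R5, 17  (cmp 7,17)
JLT L0: taken
LOAD R0, [R3] → R0=M[108]=28
OR R6, R0 → R6=31|28=31
ADD R3, 4 → R3=108+4=112
ADD R5, 2 → R5=7+2=9
CMP R5, 17  (cmp 9,17)
JLT L0: taken
LOAD R0, [R3] → R0=M[112]=6
OR R6, R0 → R6=31|6=31
ADD R3, 4 → R3=112+4=116
ADD R5, 2 → R5=9+2=11
CMP R5, 17  (cmp 11,17)
JLT L0: taken
LOAD R0, [R3] → R0=M[116]=19
OR R6, R0 → R6=31|19=31
ADD R3, 4 → R3=116+4=120
ADD R5, 2 → R5=11+2=13
CMP R5, 17  (cmp 13,17)
JLT L0: taken
LOAD R0, [R3] → R0=M[120]=16
OR R6, R0 → R6=31|16=31
ADD R3, 4 → R3=120+4=124
ADD R5, 2 → R5=13+2=15
CMP R5, 17  (cmp 15,17)
JLT L0: taken
LOAD R0, [R3] → R0=M[124]=30
OR R6, R0 → R6=31|30=31
ADD R3, 4 → R3=124+4=128
ADD R5, 2 → R5=15+2=17
CMP R5, 17  (cmp 17,17)
JLT L0: not taken
STORE R0, [124] → M[124]=30
halt.
Total executed instructions: 48.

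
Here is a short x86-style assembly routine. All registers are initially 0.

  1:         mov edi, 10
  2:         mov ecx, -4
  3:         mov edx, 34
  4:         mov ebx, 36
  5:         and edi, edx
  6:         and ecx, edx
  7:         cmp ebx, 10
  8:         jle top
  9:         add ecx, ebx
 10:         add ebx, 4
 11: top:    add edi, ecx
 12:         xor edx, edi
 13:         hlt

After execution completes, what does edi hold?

70

edi=10
ecx=-4
edx=34
ebx=36
edi=10&34=2
ecx=(-4)&34=32
cmp ebx, 10  (cmp 36,10)
jle top: not taken
ecx=32+36=68
ebx=36+4=40
edi=2+68=70
edx=34^70=100
halt.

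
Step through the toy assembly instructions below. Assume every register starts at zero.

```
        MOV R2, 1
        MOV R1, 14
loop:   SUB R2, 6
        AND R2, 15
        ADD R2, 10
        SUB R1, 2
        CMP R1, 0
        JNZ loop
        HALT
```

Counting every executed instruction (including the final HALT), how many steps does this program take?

45

R2=1
R1=14
R2=1-6=-5
R2=(-5)&15=11
R2=11+10=21
R1=14-2=12
CMP R1, 0  (cmp 12,0)
JNZ loop: taken
R2=21-6=15
R2=15&15=15
R2=15+10=25
R1=12-2=10
CMP R1, 0  (cmp 10,0)
JNZ loop: taken
R2=25-6=19
R2=19&15=3
R2=3+10=13
R1=10-2=8
CMP R1, 0  (cmp 8,0)
JNZ loop: taken
R2=13-6=7
R2=7&15=7
R2=7+10=17
R1=8-2=6
CMP R1, 0  (cmp 6,0)
JNZ loop: taken
R2=17-6=11
R2=11&15=11
R2=11+10=21
R1=6-2=4
CMP R1, 0  (cmp 4,0)
JNZ loop: taken
R2=21-6=15
R2=15&15=15
R2=15+10=25
R1=4-2=2
CMP R1, 0  (cmp 2,0)
JNZ loop: taken
R2=25-6=19
R2=19&15=3
R2=3+10=13
R1=2-2=0
CMP R1, 0  (cmp 0,0)
JNZ loop: not taken
halt.
Total executed instructions: 45.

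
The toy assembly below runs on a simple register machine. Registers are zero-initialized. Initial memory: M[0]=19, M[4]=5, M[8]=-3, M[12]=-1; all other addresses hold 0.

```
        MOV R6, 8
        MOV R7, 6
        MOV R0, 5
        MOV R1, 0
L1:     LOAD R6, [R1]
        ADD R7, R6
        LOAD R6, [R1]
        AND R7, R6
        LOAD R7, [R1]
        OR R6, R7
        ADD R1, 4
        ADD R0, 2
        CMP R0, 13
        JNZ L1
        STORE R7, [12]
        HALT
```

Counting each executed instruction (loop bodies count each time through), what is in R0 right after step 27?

9

R6=8
R7=6
R0=5
R1=0
R6=M[0]=19
R7=6+19=25
R6=M[0]=19
R7=25&19=17
R7=M[0]=19
R6=19|19=19
R1=0+4=4
R0=5+2=7
CMP R0, 13  (cmp 7,13)
JNZ L1: taken
R6=M[4]=5
R7=19+5=24
R6=M[4]=5
R7=24&5=0
R7=M[4]=5
R6=5|5=5
R1=4+4=8
R0=7+2=9
CMP R0, 13  (cmp 9,13)
JNZ L1: taken
R6=M[8]=-3
R7=5+(-3)=2
R6=M[8]=-3
After step 27: R0 = 9.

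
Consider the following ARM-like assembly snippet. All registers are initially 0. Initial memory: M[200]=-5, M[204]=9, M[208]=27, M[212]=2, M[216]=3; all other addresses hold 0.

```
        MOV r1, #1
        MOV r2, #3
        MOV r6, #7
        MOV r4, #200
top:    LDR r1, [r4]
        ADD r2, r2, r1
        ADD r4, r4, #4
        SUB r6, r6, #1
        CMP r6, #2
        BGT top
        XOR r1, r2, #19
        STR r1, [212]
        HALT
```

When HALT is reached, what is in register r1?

52

MOV r1, #1 → r1=1
MOV r2, #3 → r2=3
MOV r6, #7 → r6=7
MOV r4, #200 → r4=200
LDR r1, [r4] → r1=M[200]=-5
ADD r2, r2, r1 → r2=3+(-5)=-2
ADD r4, r4, #4 → r4=200+4=204
SUB r6, r6, #1 → r6=7-1=6
CMP r6, #2  (cmp 6,2)
BGT top: taken
LDR r1, [r4] → r1=M[204]=9
ADD r2, r2, r1 → r2=(-2)+9=7
ADD r4, r4, #4 → r4=204+4=208
SUB r6, r6, #1 → r6=6-1=5
CMP r6, #2  (cmp 5,2)
BGT top: taken
LDR r1, [r4] → r1=M[208]=27
ADD r2, r2, r1 → r2=7+27=34
ADD r4, r4, #4 → r4=208+4=212
SUB r6, r6, #1 → r6=5-1=4
CMP r6, #2  (cmp 4,2)
BGT top: taken
LDR r1, [r4] → r1=M[212]=2
ADD r2, r2, r1 → r2=34+2=36
ADD r4, r4, #4 → r4=212+4=216
SUB r6, r6, #1 → r6=4-1=3
CMP r6, #2  (cmp 3,2)
BGT top: taken
LDR r1, [r4] → r1=M[216]=3
ADD r2, r2, r1 → r2=36+3=39
ADD r4, r4, #4 → r4=216+4=220
SUB r6, r6, #1 → r6=3-1=2
CMP r6, #2  (cmp 2,2)
BGT top: not taken
XOR r1, r2, #19 → r1=39^19=52
STR r1, [212] → M[212]=52
halt.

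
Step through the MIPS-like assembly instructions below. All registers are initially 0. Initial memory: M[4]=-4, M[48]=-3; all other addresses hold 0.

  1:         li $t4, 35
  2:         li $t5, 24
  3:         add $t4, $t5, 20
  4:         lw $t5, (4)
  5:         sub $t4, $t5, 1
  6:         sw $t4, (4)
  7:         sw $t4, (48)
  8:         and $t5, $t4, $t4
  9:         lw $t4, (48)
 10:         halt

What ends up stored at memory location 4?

-5

li $t4, 35 → $t4=35
li $t5, 24 → $t5=24
add $t4, $t5, 20 → $t4=24+20=44
lw $t5, (4) → $t5=M[4]=-4
sub $t4, $t5, 1 → $t4=(-4)-1=-5
sw $t4, (4) → M[4]=-5
sw $t4, (48) → M[48]=-5
and $t5, $t4, $t4 → $t5=(-5)&(-5)=-5
lw $t4, (48) → $t4=M[48]=-5
halt.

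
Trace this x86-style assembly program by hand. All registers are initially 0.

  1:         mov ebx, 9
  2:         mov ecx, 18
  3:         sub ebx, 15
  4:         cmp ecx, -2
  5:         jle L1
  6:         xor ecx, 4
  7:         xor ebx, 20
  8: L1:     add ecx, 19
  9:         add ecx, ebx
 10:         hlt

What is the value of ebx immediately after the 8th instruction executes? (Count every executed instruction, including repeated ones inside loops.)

-18

mov ebx, 9 → ebx=9
mov ecx, 18 → ecx=18
sub ebx, 15 → ebx=9-15=-6
cmp ecx, -2  (cmp 18,-2)
jle L1: not taken
xor ecx, 4 → ecx=18^4=22
xor ebx, 20 → ebx=(-6)^20=-18
add ecx, 19 → ecx=22+19=41
After step 8: ebx = -18.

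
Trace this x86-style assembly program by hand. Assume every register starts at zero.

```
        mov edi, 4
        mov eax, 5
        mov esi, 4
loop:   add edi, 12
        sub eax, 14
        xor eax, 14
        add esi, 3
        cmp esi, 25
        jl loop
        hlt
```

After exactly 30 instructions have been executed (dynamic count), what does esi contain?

edi=4
eax=5
esi=4
edi=4+12=16
eax=5-14=-9
eax=(-9)^14=-7
esi=4+3=7
cmp esi, 25  (cmp 7,25)
jl loop: taken
edi=16+12=28
eax=(-7)-14=-21
eax=(-21)^14=-27
esi=7+3=10
cmp esi, 25  (cmp 10,25)
jl loop: taken
edi=28+12=40
eax=(-27)-14=-41
eax=(-41)^14=-39
esi=10+3=13
cmp esi, 25  (cmp 13,25)
jl loop: taken
edi=40+12=52
eax=(-39)-14=-53
eax=(-53)^14=-59
esi=13+3=16
cmp esi, 25  (cmp 16,25)
jl loop: taken
edi=52+12=64
eax=(-59)-14=-73
eax=(-73)^14=-71
After step 30: esi = 16.

16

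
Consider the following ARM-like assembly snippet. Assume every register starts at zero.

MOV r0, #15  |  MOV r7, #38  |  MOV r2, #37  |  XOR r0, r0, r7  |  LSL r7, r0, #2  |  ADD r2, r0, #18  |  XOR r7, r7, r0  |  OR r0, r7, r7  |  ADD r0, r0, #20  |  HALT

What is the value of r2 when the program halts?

MOV r0, #15 → r0=15
MOV r7, #38 → r7=38
MOV r2, #37 → r2=37
XOR r0, r0, r7 → r0=15^38=41
LSL r7, r0, #2 → r7=41<<2=164
ADD r2, r0, #18 → r2=41+18=59
XOR r7, r7, r0 → r7=164^41=141
OR r0, r7, r7 → r0=141|141=141
ADD r0, r0, #20 → r0=141+20=161
halt.

59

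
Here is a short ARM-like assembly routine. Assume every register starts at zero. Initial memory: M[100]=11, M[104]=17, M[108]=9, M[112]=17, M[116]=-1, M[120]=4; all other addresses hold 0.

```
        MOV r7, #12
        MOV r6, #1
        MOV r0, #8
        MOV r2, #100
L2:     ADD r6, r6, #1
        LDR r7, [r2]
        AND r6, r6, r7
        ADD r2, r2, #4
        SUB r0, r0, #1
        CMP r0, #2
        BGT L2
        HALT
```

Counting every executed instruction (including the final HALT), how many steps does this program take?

after MOV r7, #12: r7=12
after MOV r6, #1: r6=1
after MOV r0, #8: r0=8
after MOV r2, #100: r2=100
after ADD r6, r6, #1: r6=1+1=2
after LDR r7, [r2]: r7=M[100]=11
after AND r6, r6, r7: r6=2&11=2
after ADD r2, r2, #4: r2=100+4=104
after SUB r0, r0, #1: r0=8-1=7
CMP r0, #2  (cmp 7,2)
BGT L2: taken
after ADD r6, r6, #1: r6=2+1=3
after LDR r7, [r2]: r7=M[104]=17
after AND r6, r6, r7: r6=3&17=1
after ADD r2, r2, #4: r2=104+4=108
after SUB r0, r0, #1: r0=7-1=6
CMP r0, #2  (cmp 6,2)
BGT L2: taken
after ADD r6, r6, #1: r6=1+1=2
after LDR r7, [r2]: r7=M[108]=9
after AND r6, r6, r7: r6=2&9=0
after ADD r2, r2, #4: r2=108+4=112
after SUB r0, r0, #1: r0=6-1=5
CMP r0, #2  (cmp 5,2)
BGT L2: taken
after ADD r6, r6, #1: r6=0+1=1
after LDR r7, [r2]: r7=M[112]=17
after AND r6, r6, r7: r6=1&17=1
after ADD r2, r2, #4: r2=112+4=116
after SUB r0, r0, #1: r0=5-1=4
CMP r0, #2  (cmp 4,2)
BGT L2: taken
after ADD r6, r6, #1: r6=1+1=2
after LDR r7, [r2]: r7=M[116]=-1
after AND r6, r6, r7: r6=2&(-1)=2
after ADD r2, r2, #4: r2=116+4=120
after SUB r0, r0, #1: r0=4-1=3
CMP r0, #2  (cmp 3,2)
BGT L2: taken
after ADD r6, r6, #1: r6=2+1=3
after LDR r7, [r2]: r7=M[120]=4
after AND r6, r6, r7: r6=3&4=0
after ADD r2, r2, #4: r2=120+4=124
after SUB r0, r0, #1: r0=3-1=2
CMP r0, #2  (cmp 2,2)
BGT L2: not taken
halt.
Total executed instructions: 47.

47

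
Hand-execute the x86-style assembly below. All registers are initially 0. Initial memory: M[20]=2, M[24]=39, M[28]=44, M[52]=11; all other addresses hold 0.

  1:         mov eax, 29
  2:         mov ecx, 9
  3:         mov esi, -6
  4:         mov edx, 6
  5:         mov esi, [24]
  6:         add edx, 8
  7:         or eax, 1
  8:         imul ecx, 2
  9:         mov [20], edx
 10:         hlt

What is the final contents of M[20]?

14

mov eax, 29 → eax=29
mov ecx, 9 → ecx=9
mov esi, -6 → esi=-6
mov edx, 6 → edx=6
mov esi, [24] → esi=M[24]=39
add edx, 8 → edx=6+8=14
or eax, 1 → eax=29|1=29
imul ecx, 2 → ecx=9*2=18
mov [20], edx → M[20]=14
halt.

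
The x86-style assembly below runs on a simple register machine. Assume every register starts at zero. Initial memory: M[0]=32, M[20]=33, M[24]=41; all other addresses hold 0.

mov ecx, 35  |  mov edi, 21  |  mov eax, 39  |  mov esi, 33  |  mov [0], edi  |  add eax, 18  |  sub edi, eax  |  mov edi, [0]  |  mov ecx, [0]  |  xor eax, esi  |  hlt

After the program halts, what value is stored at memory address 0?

mov ecx, 35 → ecx=35
mov edi, 21 → edi=21
mov eax, 39 → eax=39
mov esi, 33 → esi=33
mov [0], edi → M[0]=21
add eax, 18 → eax=39+18=57
sub edi, eax → edi=21-57=-36
mov edi, [0] → edi=M[0]=21
mov ecx, [0] → ecx=M[0]=21
xor eax, esi → eax=57^33=24
halt.

21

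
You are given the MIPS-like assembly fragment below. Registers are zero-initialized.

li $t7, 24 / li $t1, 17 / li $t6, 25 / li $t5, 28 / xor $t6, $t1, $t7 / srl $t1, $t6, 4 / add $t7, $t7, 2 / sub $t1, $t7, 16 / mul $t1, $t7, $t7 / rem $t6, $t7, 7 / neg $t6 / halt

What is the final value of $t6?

-5

li $t7, 24 → $t7=24
li $t1, 17 → $t1=17
li $t6, 25 → $t6=25
li $t5, 28 → $t5=28
xor $t6, $t1, $t7 → $t6=17^24=9
srl $t1, $t6, 4 → $t1=9>>4=0
add $t7, $t7, 2 → $t7=24+2=26
sub $t1, $t7, 16 → $t1=26-16=10
mul $t1, $t7, $t7 → $t1=26*26=676
rem $t6, $t7, 7 → $t6=26%7=5
neg $t6 → $t6=-(5)=-5
halt.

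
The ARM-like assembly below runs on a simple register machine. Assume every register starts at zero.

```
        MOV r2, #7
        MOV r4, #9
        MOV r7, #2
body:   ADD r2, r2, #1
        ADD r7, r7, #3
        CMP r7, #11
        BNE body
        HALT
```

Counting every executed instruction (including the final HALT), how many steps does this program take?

16

after MOV r2, #7: r2=7
after MOV r4, #9: r4=9
after MOV r7, #2: r7=2
after ADD r2, r2, #1: r2=7+1=8
after ADD r7, r7, #3: r7=2+3=5
CMP r7, #11  (cmp 5,11)
BNE body: taken
after ADD r2, r2, #1: r2=8+1=9
after ADD r7, r7, #3: r7=5+3=8
CMP r7, #11  (cmp 8,11)
BNE body: taken
after ADD r2, r2, #1: r2=9+1=10
after ADD r7, r7, #3: r7=8+3=11
CMP r7, #11  (cmp 11,11)
BNE body: not taken
halt.
Total executed instructions: 16.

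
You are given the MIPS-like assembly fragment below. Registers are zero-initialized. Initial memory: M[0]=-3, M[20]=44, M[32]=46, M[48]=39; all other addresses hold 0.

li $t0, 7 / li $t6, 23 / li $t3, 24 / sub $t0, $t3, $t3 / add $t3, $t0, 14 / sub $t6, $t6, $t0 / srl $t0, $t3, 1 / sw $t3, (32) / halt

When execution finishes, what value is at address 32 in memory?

$t0=7
$t6=23
$t3=24
$t0=24-24=0
$t3=0+14=14
$t6=23-0=23
$t0=14>>1=7
sw $t3, (32) → M[32]=14
halt.

14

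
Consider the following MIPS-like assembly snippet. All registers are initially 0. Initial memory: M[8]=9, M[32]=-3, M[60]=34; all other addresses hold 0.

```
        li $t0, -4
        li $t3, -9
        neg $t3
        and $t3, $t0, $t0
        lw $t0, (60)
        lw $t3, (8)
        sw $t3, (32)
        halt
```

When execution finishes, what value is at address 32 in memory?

after li $t0, -4: $t0=-4
after li $t3, -9: $t3=-9
after neg $t3: $t3=-(-9)=9
after and $t3, $t0, $t0: $t3=(-4)&(-4)=-4
after lw $t0, (60): $t0=M[60]=34
after lw $t3, (8): $t3=M[8]=9
sw $t3, (32) → M[32]=9
halt.

9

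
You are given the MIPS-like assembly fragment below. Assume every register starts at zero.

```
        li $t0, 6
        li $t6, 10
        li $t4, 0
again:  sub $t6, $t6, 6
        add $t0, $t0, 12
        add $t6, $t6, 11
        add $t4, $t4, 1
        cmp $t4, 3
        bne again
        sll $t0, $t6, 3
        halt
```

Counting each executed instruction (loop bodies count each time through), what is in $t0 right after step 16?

li $t0, 6 → $t0=6
li $t6, 10 → $t6=10
li $t4, 0 → $t4=0
sub $t6, $t6, 6 → $t6=10-6=4
add $t0, $t0, 12 → $t0=6+12=18
add $t6, $t6, 11 → $t6=4+11=15
add $t4, $t4, 1 → $t4=0+1=1
cmp $t4, 3  (cmp 1,3)
bne again: taken
sub $t6, $t6, 6 → $t6=15-6=9
add $t0, $t0, 12 → $t0=18+12=30
add $t6, $t6, 11 → $t6=9+11=20
add $t4, $t4, 1 → $t4=1+1=2
cmp $t4, 3  (cmp 2,3)
bne again: taken
sub $t6, $t6, 6 → $t6=20-6=14
After step 16: $t0 = 30.

30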